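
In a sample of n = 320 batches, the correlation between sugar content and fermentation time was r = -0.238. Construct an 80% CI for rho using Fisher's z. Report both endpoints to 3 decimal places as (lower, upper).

z_r = atanh(-0.238) = -0.242653;  SE = 1/√(n−3) = 1/√317 = 0.056166
z-limits: -0.242653 ± 1.282·0.056166 = -0.242653 ± 0.072005 = [-0.314658, -0.170648]
ρ-limits: (tanh -0.314658, tanh -0.170648) = (-0.305, -0.169)

(-0.305, -0.169)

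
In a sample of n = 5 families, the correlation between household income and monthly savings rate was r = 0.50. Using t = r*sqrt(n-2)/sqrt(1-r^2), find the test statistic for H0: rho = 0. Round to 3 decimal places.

1.000

1 − r² = 1 − 0.2500 = 0.7500;  √(1−r²) = 0.866025
√(n−2) = √3 = 1.732051
t = r·√(n−2)/√(1−r²) = 0.50 · 1.732051 / 0.866025 = 1.000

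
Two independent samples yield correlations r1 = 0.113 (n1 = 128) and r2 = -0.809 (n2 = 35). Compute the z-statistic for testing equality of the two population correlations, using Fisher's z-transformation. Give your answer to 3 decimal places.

z1 = atanh(0.113) = 0.113485,  z2 = atanh(-0.809) = -1.124128
SE = √(1/(n1−3) + 1/(n2−3)) = √(1/125 + 1/32) = √(0.0080000 + 0.0312500) = √0.0392500 = 0.198116
z = (z1 − z2)/SE = (0.113485 − (-1.124128)) / 0.198116 = 1.237613 / 0.198116 = 6.247

6.247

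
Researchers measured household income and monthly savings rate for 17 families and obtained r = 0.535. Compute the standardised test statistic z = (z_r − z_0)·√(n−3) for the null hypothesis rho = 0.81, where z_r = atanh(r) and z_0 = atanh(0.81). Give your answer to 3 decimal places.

-1.983

z_r = atanh(0.535) = 0.597124,  z_0 = atanh(0.81) = 1.127029
SE = 1/√(n−3) = 1/√14 = 0.267261
z = (z_r − z_0)/SE = (0.597124 − 1.127029) / 0.267261 = -0.529905 / 0.267261 = -1.983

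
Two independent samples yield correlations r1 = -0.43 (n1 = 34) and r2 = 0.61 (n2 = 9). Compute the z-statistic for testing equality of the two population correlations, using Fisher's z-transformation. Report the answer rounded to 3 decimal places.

-2.621

Fisher z-transforms: z1 = atanh(-0.43) = -0.459897, z2 = atanh(0.61) = 0.708921; difference d = -1.168818
Var(d) = 1/31 + 1/6 = 0.0322581 + 0.1666667 = 0.1989248
z = d/√Var(d) = -1.168818 / √0.1989248 = -1.168818 / 0.446010 = -2.621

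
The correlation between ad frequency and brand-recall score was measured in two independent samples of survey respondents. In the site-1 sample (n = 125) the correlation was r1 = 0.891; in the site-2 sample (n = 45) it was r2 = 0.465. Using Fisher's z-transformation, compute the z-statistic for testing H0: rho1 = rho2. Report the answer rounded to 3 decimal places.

Fisher z-transforms: z1 = atanh(0.891) = 1.426757, z2 = atanh(0.465) = 0.503672; difference d = 0.923085
Var(d) = 1/122 + 1/42 = 0.0081967 + 0.0238095 = 0.0320062
z = d/√Var(d) = 0.923085 / √0.0320062 = 0.923085 / 0.178903 = 5.160

5.160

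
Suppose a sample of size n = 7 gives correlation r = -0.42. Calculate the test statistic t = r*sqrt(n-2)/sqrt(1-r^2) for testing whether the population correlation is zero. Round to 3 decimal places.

1 − r² = 1 − 0.1764 = 0.8236;  √(1−r²) = 0.907524
√(n−2) = √5 = 2.236068
t = r·√(n−2)/√(1−r²) = -0.42 · 2.236068 / 0.907524 = -1.035

-1.035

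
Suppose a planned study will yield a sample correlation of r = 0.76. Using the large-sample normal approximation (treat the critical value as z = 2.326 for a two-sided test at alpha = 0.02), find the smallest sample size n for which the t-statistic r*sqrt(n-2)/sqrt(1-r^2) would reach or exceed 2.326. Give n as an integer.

6

Need r·√(n−2)/√(1−r²) ≥ 2.326
√(n−2) ≥ 2.326·√(1−0.5776) / 0.76 = 2.326·0.649923 / 0.76 = 1.9891
n−2 ≥ 3.9565  ⇒  n ≥ 5.9565
Smallest integer n = 6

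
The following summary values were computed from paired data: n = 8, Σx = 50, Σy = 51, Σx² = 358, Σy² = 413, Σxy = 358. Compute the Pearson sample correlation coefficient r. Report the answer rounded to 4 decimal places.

S_xy = nΣxy − ΣxΣy = 8·358 − 50·51 = 2864 − 2550 = 314
S_xx = nΣx² − (Σx)² = 8·358 − 50² = 2864 − 2500 = 364
S_yy = nΣy² − (Σy)² = 8·413 − 51² = 3304 − 2601 = 703
r = S_xy / √(S_xx·S_yy) = 314 / √(364·703) = 314 / √255892 = 314 / 505.8577 = 0.6207

0.6207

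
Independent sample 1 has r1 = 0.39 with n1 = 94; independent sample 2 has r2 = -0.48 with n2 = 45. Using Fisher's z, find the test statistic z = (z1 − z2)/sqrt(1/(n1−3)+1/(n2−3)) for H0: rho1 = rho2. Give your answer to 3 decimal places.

5.011

Fisher z-transforms: z1 = atanh(0.39) = 0.411800, z2 = atanh(-0.48) = -0.522984; difference d = 0.934784
Var(d) = 1/91 + 1/42 = 0.0109890 + 0.0238095 = 0.0347985
z = d/√Var(d) = 0.934784 / √0.0347985 = 0.934784 / 0.186544 = 5.011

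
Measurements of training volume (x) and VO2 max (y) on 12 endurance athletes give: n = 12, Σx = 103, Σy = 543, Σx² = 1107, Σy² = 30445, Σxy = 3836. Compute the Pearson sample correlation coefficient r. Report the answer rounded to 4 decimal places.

-0.7207

S_xy = nΣxy − ΣxΣy = 12·3836 − 103·543 = 46032 − 55929 = -9897
S_xx = nΣx² − (Σx)² = 12·1107 − 103² = 13284 − 10609 = 2675
S_yy = nΣy² − (Σy)² = 12·30445 − 543² = 365340 − 294849 = 70491
r = S_xy / √(S_xx·S_yy) = -9897 / √(2675·70491) = -9897 / √188563425 = -9897 / 13731.8398 = -0.7207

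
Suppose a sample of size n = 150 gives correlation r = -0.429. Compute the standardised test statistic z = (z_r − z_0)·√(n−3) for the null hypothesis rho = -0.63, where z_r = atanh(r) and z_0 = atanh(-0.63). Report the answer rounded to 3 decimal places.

z_r = atanh(-0.429) = -0.458670,  z_0 = atanh(-0.63) = -0.741416
SE = 1/√(n−3) = 1/√147 = 0.082479
z = (z_r − z_0)/SE = (-0.458670 − (-0.741416)) / 0.082479 = 0.282746 / 0.082479 = 3.428

3.428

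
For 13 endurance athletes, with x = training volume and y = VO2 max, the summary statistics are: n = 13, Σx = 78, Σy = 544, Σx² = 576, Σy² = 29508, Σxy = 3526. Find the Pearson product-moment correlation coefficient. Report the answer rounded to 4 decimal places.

0.3070

S_xy = nΣxy − ΣxΣy = 13·3526 − 78·544 = 45838 − 42432 = 3406
S_xx = nΣx² − (Σx)² = 13·576 − 78² = 7488 − 6084 = 1404
S_yy = nΣy² − (Σy)² = 13·29508 − 544² = 383604 − 295936 = 87668
r = S_xy / √(S_xx·S_yy) = 3406 / √(1404·87668) = 3406 / √123085872 = 3406 / 11094.4072 = 0.3070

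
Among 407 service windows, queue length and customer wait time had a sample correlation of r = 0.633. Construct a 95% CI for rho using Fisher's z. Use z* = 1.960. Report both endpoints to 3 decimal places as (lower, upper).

(0.571, 0.688)

z_r = atanh(0.633) = 0.746406;  SE = 1/√(n−3) = 1/√404 = 0.049752
z-limits: 0.746406 ± 1.960·0.049752 = 0.746406 ± 0.097514 = [0.648892, 0.843920]
ρ-limits: (tanh 0.648892, tanh 0.843920) = (0.571, 0.688)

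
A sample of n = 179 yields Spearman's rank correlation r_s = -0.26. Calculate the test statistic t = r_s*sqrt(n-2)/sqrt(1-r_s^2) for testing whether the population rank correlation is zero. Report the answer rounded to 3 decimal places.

1 − r_s² = 1 − 0.0676 = 0.9324;  √(1−r_s²) = 0.965609
√(n−2) = √177 = 13.304135
t = r_s·√(n−2)/√(1−r_s²) = -0.26 · 13.304135 / 0.965609 = -3.582

-3.582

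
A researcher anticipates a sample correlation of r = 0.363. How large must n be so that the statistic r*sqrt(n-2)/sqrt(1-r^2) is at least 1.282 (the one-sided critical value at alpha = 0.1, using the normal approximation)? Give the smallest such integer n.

13

Need r·√(n−2)/√(1−r²) ≥ 1.282
√(n−2) ≥ 1.282·√(1−0.131769) / 0.363 = 1.282·0.931789 / 0.363 = 3.2908
n−2 ≥ 10.8294  ⇒  n ≥ 12.8294
Smallest integer n = 13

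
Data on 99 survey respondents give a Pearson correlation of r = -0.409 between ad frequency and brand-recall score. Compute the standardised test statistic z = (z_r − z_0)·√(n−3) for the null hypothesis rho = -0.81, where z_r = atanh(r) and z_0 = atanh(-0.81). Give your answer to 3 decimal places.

6.786

Fisher z: atanh(-0.409) = -0.434410, atanh(-0.81) = -1.127029
z = (z_r − z_0)·√(n−3) = (-0.434410 − (-1.127029))·√96 = 0.692619 · 9.797959 = 6.786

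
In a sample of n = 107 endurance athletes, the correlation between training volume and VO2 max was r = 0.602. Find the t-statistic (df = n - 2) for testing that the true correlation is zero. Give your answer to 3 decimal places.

1 − r² = 1 − 0.362404 = 0.637596;  √(1−r²) = 0.798496
√(n−2) = √105 = 10.246951
t = r·√(n−2)/√(1−r²) = 0.602 · 10.246951 / 0.798496 = 7.725

7.725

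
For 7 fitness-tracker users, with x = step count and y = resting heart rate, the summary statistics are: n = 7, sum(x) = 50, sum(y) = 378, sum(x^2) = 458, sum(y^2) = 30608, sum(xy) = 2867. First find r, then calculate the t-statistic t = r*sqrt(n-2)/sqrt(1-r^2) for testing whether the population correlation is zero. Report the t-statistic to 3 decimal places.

0.373

Numerator: nΣxy − (Σx)(Σy) = 7·2867 − (50)(378) = 1169
Denominator: √[(nΣx²−(Σx)²)(nΣy²−(Σy)²)]
  nΣx²−(Σx)² = 7·458 − 2500 = 706;  nΣy²−(Σy)² = 7·30608 − 142884 = 71372
  √(706·71372) = √50388632 = 7098.4951
r = 1169 / 7098.4951 = 0.1647
t = r·√(n−2)/√(1−r²) = 0.1647·√5 / √(1−0.027126) = 0.368280 / 0.986344 = 0.373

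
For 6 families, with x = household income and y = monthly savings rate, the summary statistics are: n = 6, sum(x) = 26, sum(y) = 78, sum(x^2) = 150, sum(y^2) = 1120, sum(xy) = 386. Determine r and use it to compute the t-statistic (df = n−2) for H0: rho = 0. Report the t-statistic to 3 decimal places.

Numerator: nΣxy − (Σx)(Σy) = 6·386 − (26)(78) = 288
Denominator: √[(nΣx²−(Σx)²)(nΣy²−(Σy)²)]
  nΣx²−(Σx)² = 6·150 − 676 = 224;  nΣy²−(Σy)² = 6·1120 − 6084 = 636
  √(224·636) = √142464 = 377.4440
r = 288 / 377.4440 = 0.7630
t = r·√(n−2)/√(1−r²) = 0.7630·√4 / √(1−0.582169) = 1.526000 / 0.646398 = 2.361

2.361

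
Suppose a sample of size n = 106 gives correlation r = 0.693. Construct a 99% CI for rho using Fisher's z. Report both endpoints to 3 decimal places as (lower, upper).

z_r = atanh(0.693) = 0.853705;  SE = 1/√(n−3) = 1/√103 = 0.098533
z-limits: 0.853705 ± 2.576·0.098533 = 0.853705 ± 0.253821 = [0.599884, 1.107526]
ρ-limits: (tanh 0.599884, tanh 1.107526) = (0.537, 0.803)

(0.537, 0.803)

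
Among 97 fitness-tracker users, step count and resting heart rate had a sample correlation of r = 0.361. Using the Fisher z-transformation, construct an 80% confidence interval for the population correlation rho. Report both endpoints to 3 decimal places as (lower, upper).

Fisher z: z_r = atanh(r) = ½·ln((1+0.361)/(1−0.361)) = 0.378035
SE(z) = 1/√(n−3) = 1/√94 = 0.103142
80% ⇒ z* = 1.282; margin = 1.282·0.103142 = 0.132228
CI on z-scale: (0.245807, 0.510263)
Back-transform: tanh(0.245807) = 0.240973, tanh(0.510263) = 0.470150

(0.241, 0.470)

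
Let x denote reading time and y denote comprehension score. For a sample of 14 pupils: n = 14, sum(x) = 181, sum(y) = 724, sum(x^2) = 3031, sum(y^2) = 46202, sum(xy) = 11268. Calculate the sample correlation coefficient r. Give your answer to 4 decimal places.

0.7754

S_xy = nΣxy − ΣxΣy = 14·11268 − 181·724 = 157752 − 131044 = 26708
S_xx = nΣx² − (Σx)² = 14·3031 − 181² = 42434 − 32761 = 9673
S_yy = nΣy² − (Σy)² = 14·46202 − 724² = 646828 − 524176 = 122652
r = S_xy / √(S_xx·S_yy) = 26708 / √(9673·122652) = 26708 / √1186412796 = 26708 / 34444.3435 = 0.7754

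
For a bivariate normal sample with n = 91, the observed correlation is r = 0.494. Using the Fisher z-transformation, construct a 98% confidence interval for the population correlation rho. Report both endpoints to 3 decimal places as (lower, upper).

(0.285, 0.658)

Fisher z: z_r = atanh(r) = ½·ln((1+0.494)/(1−0.494)) = 0.541338
SE(z) = 1/√(n−3) = 1/√88 = 0.106600
98% ⇒ z* = 2.326; margin = 2.326·0.106600 = 0.247952
CI on z-scale: (0.293386, 0.789290)
Back-transform: tanh(0.293386) = 0.285248, tanh(0.789290) = 0.658007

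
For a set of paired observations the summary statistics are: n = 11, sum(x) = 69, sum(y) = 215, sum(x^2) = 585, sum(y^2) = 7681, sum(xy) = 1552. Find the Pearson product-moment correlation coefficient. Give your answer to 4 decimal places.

0.2795

S_xy = nΣxy − ΣxΣy = 11·1552 − 69·215 = 17072 − 14835 = 2237
S_xx = nΣx² − (Σx)² = 11·585 − 69² = 6435 − 4761 = 1674
S_yy = nΣy² − (Σy)² = 11·7681 − 215² = 84491 − 46225 = 38266
r = S_xy / √(S_xx·S_yy) = 2237 / √(1674·38266) = 2237 / √64057284 = 2237 / 8003.5794 = 0.2795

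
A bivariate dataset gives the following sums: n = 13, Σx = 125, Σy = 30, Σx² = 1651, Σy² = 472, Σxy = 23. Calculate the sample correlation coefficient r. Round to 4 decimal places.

-0.6242

S_xy = nΣxy − ΣxΣy = 13·23 − 125·30 = 299 − 3750 = -3451
S_xx = nΣx² − (Σx)² = 13·1651 − 125² = 21463 − 15625 = 5838
S_yy = nΣy² − (Σy)² = 13·472 − 30² = 6136 − 900 = 5236
r = S_xy / √(S_xx·S_yy) = -3451 / √(5838·5236) = -3451 / √30567768 = -3451 / 5528.8125 = -0.6242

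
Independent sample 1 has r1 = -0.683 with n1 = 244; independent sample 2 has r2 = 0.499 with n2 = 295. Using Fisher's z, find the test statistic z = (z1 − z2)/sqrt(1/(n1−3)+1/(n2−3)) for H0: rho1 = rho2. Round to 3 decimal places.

-15.888

Fisher z-transforms: z1 = atanh(-0.683) = -0.834716, z2 = atanh(0.499) = 0.547974; difference d = -1.382690
Var(d) = 1/241 + 1/292 = 0.0041494 + 0.0034247 = 0.0075741
z = d/√Var(d) = -1.382690 / √0.0075741 = -1.382690 / 0.087029 = -15.888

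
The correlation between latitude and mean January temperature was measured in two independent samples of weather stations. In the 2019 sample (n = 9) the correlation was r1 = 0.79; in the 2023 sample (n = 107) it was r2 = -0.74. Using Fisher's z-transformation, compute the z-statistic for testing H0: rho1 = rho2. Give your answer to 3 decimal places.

z1 = atanh(0.79) = 1.071432,  z2 = atanh(-0.74) = -0.950479
SE = √(1/(n1−3) + 1/(n2−3)) = √(1/6 + 1/104) = √(0.1666667 + 0.0096154) = √0.1762821 = 0.419860
z = (z1 − z2)/SE = (1.071432 − (-0.950479)) / 0.419860 = 2.021911 / 0.419860 = 4.816

4.816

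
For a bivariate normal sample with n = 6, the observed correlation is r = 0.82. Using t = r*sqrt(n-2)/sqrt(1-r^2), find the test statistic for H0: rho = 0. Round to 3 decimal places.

1 − r² = 1 − 0.6724 = 0.3276;  √(1−r²) = 0.572364
√(n−2) = √4 = 2.000000
t = r·√(n−2)/√(1−r²) = 0.82 · 2.000000 / 0.572364 = 2.865

2.865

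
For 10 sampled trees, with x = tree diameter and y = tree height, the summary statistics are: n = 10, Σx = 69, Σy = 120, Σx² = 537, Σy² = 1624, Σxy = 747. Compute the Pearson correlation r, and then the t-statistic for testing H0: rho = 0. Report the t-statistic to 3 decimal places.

-3.362

Numerator: nΣxy − (Σx)(Σy) = 10·747 − (69)(120) = -810
Denominator: √[(nΣx²−(Σx)²)(nΣy²−(Σy)²)]
  nΣx²−(Σx)² = 10·537 − 4761 = 609;  nΣy²−(Σy)² = 10·1624 − 14400 = 1840
  √(609·1840) = √1120560 = 1058.5651
r = -810 / 1058.5651 = -0.7652
t = r·√(n−2)/√(1−r²) = -0.7652·√8 / √(1−0.585531) = -2.164312 / 0.643793 = -3.362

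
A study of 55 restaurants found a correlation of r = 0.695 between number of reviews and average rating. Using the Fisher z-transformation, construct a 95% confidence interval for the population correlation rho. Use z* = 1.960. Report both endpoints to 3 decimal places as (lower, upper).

z_r = atanh(0.695) = 0.857563;  SE = 1/√(n−3) = 1/√52 = 0.138675
z-limits: 0.857563 ± 1.960·0.138675 = 0.857563 ± 0.271803 = [0.585760, 1.129366]
ρ-limits: (tanh 0.585760, tanh 1.129366) = (0.527, 0.811)

(0.527, 0.811)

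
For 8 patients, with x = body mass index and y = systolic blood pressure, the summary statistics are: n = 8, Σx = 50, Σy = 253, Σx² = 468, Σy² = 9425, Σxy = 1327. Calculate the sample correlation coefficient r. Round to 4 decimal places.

-0.5403

Numerator: nΣxy − (Σx)(Σy) = 8·1327 − (50)(253) = -2034
Denominator: √[(nΣx²−(Σx)²)(nΣy²−(Σy)²)]
  nΣx²−(Σx)² = 8·468 − 2500 = 1244;  nΣy²−(Σy)² = 8·9425 − 64009 = 11391
  √(1244·11391) = √14170404 = 3764.3597
r = -2034 / 3764.3597 = -0.5403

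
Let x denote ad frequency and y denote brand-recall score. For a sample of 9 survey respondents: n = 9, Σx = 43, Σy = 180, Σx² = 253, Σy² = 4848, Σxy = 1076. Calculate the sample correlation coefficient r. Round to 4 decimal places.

S_xy = nΣxy − ΣxΣy = 9·1076 − 43·180 = 9684 − 7740 = 1944
S_xx = nΣx² − (Σx)² = 9·253 − 43² = 2277 − 1849 = 428
S_yy = nΣy² − (Σy)² = 9·4848 − 180² = 43632 − 32400 = 11232
r = S_xy / √(S_xx·S_yy) = 1944 / √(428·11232) = 1944 / √4807296 = 1944 / 2192.5547 = 0.8866

0.8866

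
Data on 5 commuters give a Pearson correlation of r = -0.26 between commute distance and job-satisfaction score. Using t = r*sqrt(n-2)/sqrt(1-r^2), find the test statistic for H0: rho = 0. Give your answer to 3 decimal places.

1 − r² = 1 − 0.0676 = 0.9324;  √(1−r²) = 0.965609
√(n−2) = √3 = 1.732051
t = r·√(n−2)/√(1−r²) = -0.26 · 1.732051 / 0.965609 = -0.466

-0.466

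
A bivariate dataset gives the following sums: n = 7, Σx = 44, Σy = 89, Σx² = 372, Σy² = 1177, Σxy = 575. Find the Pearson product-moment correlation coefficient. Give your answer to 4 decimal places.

Numerator: nΣxy − (Σx)(Σy) = 7·575 − (44)(89) = 109
Denominator: √[(nΣx²−(Σx)²)(nΣy²−(Σy)²)]
  nΣx²−(Σx)² = 7·372 − 1936 = 668;  nΣy²−(Σy)² = 7·1177 − 7921 = 318
  √(668·318) = √212424 = 460.8948
r = 109 / 460.8948 = 0.2365

0.2365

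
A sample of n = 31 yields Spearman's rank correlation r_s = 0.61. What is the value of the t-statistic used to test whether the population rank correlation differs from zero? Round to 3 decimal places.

4.146

t = r_s·√(n−2) / √(1−r_s²) with r_s = 0.61, n = 31
  = 0.61·√29 / √(1 − 0.3721)
  = 0.61·5.385165 / 0.792401
  = 3.284951 / 0.792401 = 4.146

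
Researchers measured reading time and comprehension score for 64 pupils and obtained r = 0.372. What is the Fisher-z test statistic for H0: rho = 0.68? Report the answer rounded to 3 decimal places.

-3.424

Fisher z: atanh(0.372) = 0.390742, atanh(0.68) = 0.829114
z = (z_r − z_0)·√(n−3) = (0.390742 − 0.829114)·√61 = -0.438372 · 7.810250 = -3.424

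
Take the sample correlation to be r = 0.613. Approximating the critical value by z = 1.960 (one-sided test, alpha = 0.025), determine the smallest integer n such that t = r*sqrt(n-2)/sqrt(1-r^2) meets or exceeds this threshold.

Need r·√(n−2)/√(1−r²) ≥ 1.960
√(n−2) ≥ 1.960·√(1−0.375769) / 0.613 = 1.960·0.790083 / 0.613 = 2.5262
n−2 ≥ 6.3817  ⇒  n ≥ 8.3817
Smallest integer n = 9

9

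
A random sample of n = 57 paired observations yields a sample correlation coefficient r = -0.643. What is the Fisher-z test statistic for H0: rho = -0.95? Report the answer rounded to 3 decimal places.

Fisher z: atanh(-0.643) = -0.763272, atanh(-0.95) = -1.831781
z = (z_r − z_0)·√(n−3) = (-0.763272 − (-1.831781))·√54 = 1.068509 · 7.348469 = 7.852

7.852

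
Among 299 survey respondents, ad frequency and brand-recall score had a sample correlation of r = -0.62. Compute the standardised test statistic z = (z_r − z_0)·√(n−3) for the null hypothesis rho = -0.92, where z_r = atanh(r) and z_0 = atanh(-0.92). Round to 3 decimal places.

Fisher z: atanh(-0.62) = -0.725005, atanh(-0.92) = -1.589027
z = (z_r − z_0)·√(n−3) = (-0.725005 − (-1.589027))·√296 = 0.864022 · 17.204651 = 14.865

14.865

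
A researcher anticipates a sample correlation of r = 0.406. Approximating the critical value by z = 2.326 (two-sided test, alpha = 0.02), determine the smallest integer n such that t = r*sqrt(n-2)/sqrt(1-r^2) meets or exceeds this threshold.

r√(n−2)/√(1−r²) ≥ 2.326  ⇔  n−2 ≥ (2.326)²·(1−r²)/r²
(1−r²)/r² = (1−0.164836)/0.164836 = 5.0666
n ≥ 2 + 5.410276·5.0666 = 2 + 27.4117 = 29.4117
⌈29.4117⌉ = 30

30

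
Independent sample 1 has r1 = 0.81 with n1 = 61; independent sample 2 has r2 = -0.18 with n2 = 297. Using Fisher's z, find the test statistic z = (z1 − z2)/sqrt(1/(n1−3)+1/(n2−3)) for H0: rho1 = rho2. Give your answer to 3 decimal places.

Fisher z-transforms: z1 = atanh(0.81) = 1.127029, z2 = atanh(-0.18) = -0.181983; difference d = 1.309012
Var(d) = 1/58 + 1/294 = 0.0172414 + 0.0034014 = 0.0206428
z = d/√Var(d) = 1.309012 / √0.0206428 = 1.309012 / 0.143676 = 9.111

9.111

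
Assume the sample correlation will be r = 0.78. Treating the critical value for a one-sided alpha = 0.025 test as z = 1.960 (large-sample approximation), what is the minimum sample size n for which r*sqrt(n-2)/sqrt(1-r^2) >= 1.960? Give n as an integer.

r√(n−2)/√(1−r²) ≥ 1.960  ⇔  n−2 ≥ (1.960)²·(1−r²)/r²
(1−r²)/r² = (1−0.6084)/0.6084 = 0.6437
n ≥ 2 + 3.8416·0.6437 = 2 + 2.4728 = 4.4728
⌈4.4728⌉ = 5

5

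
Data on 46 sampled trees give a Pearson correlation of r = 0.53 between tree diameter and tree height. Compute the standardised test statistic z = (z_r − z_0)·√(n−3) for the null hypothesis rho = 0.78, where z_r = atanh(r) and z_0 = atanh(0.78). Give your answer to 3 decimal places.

-2.985

z_r = atanh(0.53) = 0.590145,  z_0 = atanh(0.78) = 1.045371
SE = 1/√(n−3) = 1/√43 = 0.152499
z = (z_r − z_0)/SE = (0.590145 − 1.045371) / 0.152499 = -0.455226 / 0.152499 = -2.985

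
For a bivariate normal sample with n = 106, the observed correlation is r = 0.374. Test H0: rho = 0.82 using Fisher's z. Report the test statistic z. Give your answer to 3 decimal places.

Fisher z: atanh(0.374) = 0.393066, atanh(0.82) = 1.156817
z = (z_r − z_0)·√(n−3) = (0.393066 − 1.156817)·√103 = -0.763751 · 10.148892 = -7.751

-7.751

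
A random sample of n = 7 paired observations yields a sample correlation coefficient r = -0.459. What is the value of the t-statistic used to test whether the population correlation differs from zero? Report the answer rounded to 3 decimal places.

1 − r² = 1 − 0.210681 = 0.789319;  √(1−r²) = 0.888436
√(n−2) = √5 = 2.236068
t = r·√(n−2)/√(1−r²) = -0.459 · 2.236068 / 0.888436 = -1.155

-1.155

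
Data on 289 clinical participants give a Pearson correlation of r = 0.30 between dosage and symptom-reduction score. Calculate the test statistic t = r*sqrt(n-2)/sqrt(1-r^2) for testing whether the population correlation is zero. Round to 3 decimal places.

1 − r² = 1 − 0.0900 = 0.9100;  √(1−r²) = 0.953939
√(n−2) = √287 = 16.941074
t = r·√(n−2)/√(1−r²) = 0.30 · 16.941074 / 0.953939 = 5.328

5.328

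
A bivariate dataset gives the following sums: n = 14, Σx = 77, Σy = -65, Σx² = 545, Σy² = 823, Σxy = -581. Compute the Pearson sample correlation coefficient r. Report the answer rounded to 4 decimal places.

-0.8881

S_xy = nΣxy − ΣxΣy = 14·(-581) − 77·(-65) = -8134 − (-5005) = -3129
S_xx = nΣx² − (Σx)² = 14·545 − 77² = 7630 − 5929 = 1701
S_yy = nΣy² − (Σy)² = 14·823 − (-65)² = 11522 − 4225 = 7297
r = S_xy / √(S_xx·S_yy) = -3129 / √(1701·7297) = -3129 / √12412197 = -3129 / 3523.0948 = -0.8881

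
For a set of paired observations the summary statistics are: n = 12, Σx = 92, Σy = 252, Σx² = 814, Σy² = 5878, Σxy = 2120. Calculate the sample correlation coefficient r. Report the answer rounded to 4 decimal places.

0.7450

Numerator: nΣxy − (Σx)(Σy) = 12·2120 − (92)(252) = 2256
Denominator: √[(nΣx²−(Σx)²)(nΣy²−(Σy)²)]
  nΣx²−(Σx)² = 12·814 − 8464 = 1304;  nΣy²−(Σy)² = 12·5878 − 63504 = 7032
  √(1304·7032) = √9169728 = 3028.1559
r = 2256 / 3028.1559 = 0.7450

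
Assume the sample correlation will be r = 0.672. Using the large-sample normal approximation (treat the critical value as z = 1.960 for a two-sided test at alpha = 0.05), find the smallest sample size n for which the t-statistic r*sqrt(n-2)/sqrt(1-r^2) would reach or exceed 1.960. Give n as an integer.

7

r√(n−2)/√(1−r²) ≥ 1.960  ⇔  n−2 ≥ (1.960)²·(1−r²)/r²
(1−r²)/r² = (1−0.451584)/0.451584 = 1.2144
n ≥ 2 + 3.8416·1.2144 = 2 + 4.6652 = 6.6652
⌈6.6652⌉ = 7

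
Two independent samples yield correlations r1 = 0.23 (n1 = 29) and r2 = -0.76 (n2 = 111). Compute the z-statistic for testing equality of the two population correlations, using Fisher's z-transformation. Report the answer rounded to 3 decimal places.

5.632

z1 = atanh(0.23) = 0.234189,  z2 = atanh(-0.76) = -0.996215
SE = √(1/(n1−3) + 1/(n2−3)) = √(1/26 + 1/108) = √(0.0384615 + 0.0092593) = √0.0477208 = 0.218451
z = (z1 − z2)/SE = (0.234189 − (-0.996215)) / 0.218451 = 1.230404 / 0.218451 = 5.632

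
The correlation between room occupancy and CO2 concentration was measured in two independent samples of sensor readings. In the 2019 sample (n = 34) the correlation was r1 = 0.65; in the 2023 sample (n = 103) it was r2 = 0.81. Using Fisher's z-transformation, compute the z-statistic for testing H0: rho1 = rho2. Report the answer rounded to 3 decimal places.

-1.711

z1 = atanh(0.65) = 0.775299,  z2 = atanh(0.81) = 1.127029
SE = √(1/(n1−3) + 1/(n2−3)) = √(1/31 + 1/100) = √(0.0322581 + 0.0100000) = √0.0422581 = 0.205568
z = (z1 − z2)/SE = (0.775299 − 1.127029) / 0.205568 = -0.351730 / 0.205568 = -1.711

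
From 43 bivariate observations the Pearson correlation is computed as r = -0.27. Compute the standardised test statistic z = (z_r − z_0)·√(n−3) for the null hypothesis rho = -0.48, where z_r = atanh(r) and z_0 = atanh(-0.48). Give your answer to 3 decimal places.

1.557

z_r = atanh(-0.27) = -0.276864,  z_0 = atanh(-0.48) = -0.522984
SE = 1/√(n−3) = 1/√40 = 0.158114
z = (z_r − z_0)/SE = (-0.276864 − (-0.522984)) / 0.158114 = 0.246120 / 0.158114 = 1.557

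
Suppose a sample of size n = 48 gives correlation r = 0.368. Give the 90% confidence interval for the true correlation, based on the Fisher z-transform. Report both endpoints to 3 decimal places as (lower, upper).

Fisher z: z_r = atanh(r) = ½·ln((1+0.368)/(1−0.368)) = 0.386108
SE(z) = 1/√(n−3) = 1/√45 = 0.149071
90% ⇒ z* = 1.645; margin = 1.645·0.149071 = 0.245222
CI on z-scale: (0.140886, 0.631330)
Back-transform: tanh(0.140886) = 0.139961, tanh(0.631330) = 0.558967

(0.140, 0.559)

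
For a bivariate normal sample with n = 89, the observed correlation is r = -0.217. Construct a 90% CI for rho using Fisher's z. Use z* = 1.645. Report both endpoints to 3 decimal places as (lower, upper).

z_r = atanh(-0.217) = -0.220506;  SE = 1/√(n−3) = 1/√86 = 0.107833
z-limits: -0.220506 ± 1.645·0.107833 = -0.220506 ± 0.177385 = [-0.397891, -0.043121]
ρ-limits: (tanh -0.397891, tanh -0.043121) = (-0.378, -0.043)

(-0.378, -0.043)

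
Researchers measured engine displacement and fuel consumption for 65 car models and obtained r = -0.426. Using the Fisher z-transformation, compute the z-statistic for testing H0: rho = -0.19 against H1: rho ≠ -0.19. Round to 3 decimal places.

Fisher z: atanh(-0.426) = -0.455000, atanh(-0.19) = -0.192337
z = (z_r − z_0)·√(n−3) = (-0.455000 − (-0.192337))·√62 = -0.262663 · 7.874008 = -2.068

-2.068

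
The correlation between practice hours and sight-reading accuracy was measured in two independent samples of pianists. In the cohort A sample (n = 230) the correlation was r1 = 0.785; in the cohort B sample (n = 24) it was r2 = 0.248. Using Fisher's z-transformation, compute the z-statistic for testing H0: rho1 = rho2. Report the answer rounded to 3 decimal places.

Fisher z-transforms: z1 = atanh(0.785) = 1.058268, z2 = atanh(0.248) = 0.253281; difference d = 0.804987
Var(d) = 1/227 + 1/21 = 0.0044053 + 0.0476190 = 0.0520243
z = d/√Var(d) = 0.804987 / √0.0520243 = 0.804987 / 0.228088 = 3.529

3.529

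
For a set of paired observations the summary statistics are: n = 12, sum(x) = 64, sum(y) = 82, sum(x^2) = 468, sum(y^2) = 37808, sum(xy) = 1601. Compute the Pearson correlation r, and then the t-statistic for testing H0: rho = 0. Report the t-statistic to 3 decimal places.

Numerator: nΣxy − (Σx)(Σy) = 12·1601 − (64)(82) = 13964
Denominator: √[(nΣx²−(Σx)²)(nΣy²−(Σy)²)]
  nΣx²−(Σx)² = 12·468 − 4096 = 1520;  nΣy²−(Σy)² = 12·37808 − 6724 = 446972
  √(1520·446972) = √679397440 = 26065.2535
r = 13964 / 26065.2535 = 0.5357
t = r·√(n−2)/√(1−r²) = 0.5357·√10 / √(1−0.286974) = 1.694032 / 0.844409 = 2.006

2.006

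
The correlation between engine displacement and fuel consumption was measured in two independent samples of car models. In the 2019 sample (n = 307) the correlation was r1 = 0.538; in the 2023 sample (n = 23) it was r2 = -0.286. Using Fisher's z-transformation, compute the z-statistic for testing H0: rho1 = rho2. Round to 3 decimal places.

z1 = atanh(0.538) = 0.601337,  z2 = atanh(-0.286) = -0.294204
SE = √(1/(n1−3) + 1/(n2−3)) = √(1/304 + 1/20) = √(0.0032895 + 0.0500000) = √0.0532895 = 0.230845
z = (z1 − z2)/SE = (0.601337 − (-0.294204)) / 0.230845 = 0.895541 / 0.230845 = 3.879

3.879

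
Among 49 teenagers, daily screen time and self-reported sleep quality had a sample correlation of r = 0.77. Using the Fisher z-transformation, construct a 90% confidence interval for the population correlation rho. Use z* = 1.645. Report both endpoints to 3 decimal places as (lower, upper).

(0.651, 0.852)

z_r = atanh(0.77) = 1.020328;  SE = 1/√(n−3) = 1/√46 = 0.147442
z-limits: 1.020328 ± 1.645·0.147442 = 1.020328 ± 0.242542 = [0.777786, 1.262870]
ρ-limits: (tanh 0.777786, tanh 1.262870) = (0.651, 0.852)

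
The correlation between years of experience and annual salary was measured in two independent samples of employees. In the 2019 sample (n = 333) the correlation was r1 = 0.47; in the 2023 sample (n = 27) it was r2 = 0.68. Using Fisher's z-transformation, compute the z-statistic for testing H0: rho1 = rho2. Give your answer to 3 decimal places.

Fisher z-transforms: z1 = atanh(0.47) = 0.510070, z2 = atanh(0.68) = 0.829114; difference d = -0.319044
Var(d) = 1/330 + 1/24 = 0.0030303 + 0.0416667 = 0.0446970
z = d/√Var(d) = -0.319044 / √0.0446970 = -0.319044 / 0.211417 = -1.509

-1.509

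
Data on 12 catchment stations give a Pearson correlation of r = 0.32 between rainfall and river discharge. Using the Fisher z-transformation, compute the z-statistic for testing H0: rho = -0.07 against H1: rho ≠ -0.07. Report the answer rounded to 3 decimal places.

1.205

Fisher z: atanh(0.32) = 0.331647, atanh(-0.07) = -0.070115
z = (z_r − z_0)·√(n−3) = (0.331647 − (-0.070115))·√9 = 0.401762 · 3.000000 = 1.205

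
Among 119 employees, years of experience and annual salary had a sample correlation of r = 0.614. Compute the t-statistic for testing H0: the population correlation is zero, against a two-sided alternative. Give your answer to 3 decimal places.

8.414

t = r·√(n−2) / √(1−r²) with r = 0.614, n = 119
  = 0.614·√117 / √(1 − 0.376996)
  = 0.614·10.816654 / 0.789306
  = 6.641426 / 0.789306 = 8.414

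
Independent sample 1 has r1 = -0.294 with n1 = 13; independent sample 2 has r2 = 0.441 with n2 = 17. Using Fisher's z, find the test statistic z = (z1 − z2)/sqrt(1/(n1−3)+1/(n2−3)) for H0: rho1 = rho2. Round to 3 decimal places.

Fisher z-transforms: z1 = atanh(-0.294) = -0.302939, z2 = atanh(0.441) = 0.473472; difference d = -0.776411
Var(d) = 1/10 + 1/14 = 0.1000000 + 0.0714286 = 0.1714286
z = d/√Var(d) = -0.776411 / √0.1714286 = -0.776411 / 0.414039 = -1.875

-1.875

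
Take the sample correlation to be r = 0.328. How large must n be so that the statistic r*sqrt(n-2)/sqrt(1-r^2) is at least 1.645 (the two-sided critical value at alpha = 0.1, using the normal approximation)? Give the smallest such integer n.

25

r√(n−2)/√(1−r²) ≥ 1.645  ⇔  n−2 ≥ (1.645)²·(1−r²)/r²
(1−r²)/r² = (1−0.107584)/0.107584 = 8.2951
n ≥ 2 + 2.706025·8.2951 = 2 + 22.4467 = 24.4467
⌈24.4467⌉ = 25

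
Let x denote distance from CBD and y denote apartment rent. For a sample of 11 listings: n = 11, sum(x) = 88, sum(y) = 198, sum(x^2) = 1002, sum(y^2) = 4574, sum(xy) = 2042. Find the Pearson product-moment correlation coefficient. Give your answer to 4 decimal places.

S_xy = nΣxy − ΣxΣy = 11·2042 − 88·198 = 22462 − 17424 = 5038
S_xx = nΣx² − (Σx)² = 11·1002 − 88² = 11022 − 7744 = 3278
S_yy = nΣy² − (Σy)² = 11·4574 − 198² = 50314 − 39204 = 11110
r = S_xy / √(S_xx·S_yy) = 5038 / √(3278·11110) = 5038 / √36418580 = 5038 / 6034.7809 = 0.8348

0.8348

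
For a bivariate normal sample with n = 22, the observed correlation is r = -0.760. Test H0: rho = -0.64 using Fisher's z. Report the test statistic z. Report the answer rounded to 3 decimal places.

z_r = atanh(-0.760) = -0.996215,  z_0 = atanh(-0.64) = -0.758174
SE = 1/√(n−3) = 1/√19 = 0.229416
z = (z_r − z_0)/SE = (-0.996215 − (-0.758174)) / 0.229416 = -0.238041 / 0.229416 = -1.038

-1.038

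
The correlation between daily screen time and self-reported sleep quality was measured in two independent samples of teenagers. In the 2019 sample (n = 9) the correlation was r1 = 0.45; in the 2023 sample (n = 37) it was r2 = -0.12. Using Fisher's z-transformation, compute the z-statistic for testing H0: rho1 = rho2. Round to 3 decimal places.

z1 = atanh(0.45) = 0.484700,  z2 = atanh(-0.12) = -0.120581
SE = √(1/(n1−3) + 1/(n2−3)) = √(1/6 + 1/34) = √(0.1666667 + 0.0294118) = √0.1960785 = 0.442808
z = (z1 − z2)/SE = (0.484700 − (-0.120581)) / 0.442808 = 0.605281 / 0.442808 = 1.367

1.367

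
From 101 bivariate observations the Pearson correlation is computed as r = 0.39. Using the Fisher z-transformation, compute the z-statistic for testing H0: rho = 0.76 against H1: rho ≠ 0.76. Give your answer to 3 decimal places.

-5.785

z_r = atanh(0.39) = 0.411800,  z_0 = atanh(0.76) = 0.996215
SE = 1/√(n−3) = 1/√98 = 0.101015
z = (z_r − z_0)/SE = (0.411800 − 0.996215) / 0.101015 = -0.584415 / 0.101015 = -5.785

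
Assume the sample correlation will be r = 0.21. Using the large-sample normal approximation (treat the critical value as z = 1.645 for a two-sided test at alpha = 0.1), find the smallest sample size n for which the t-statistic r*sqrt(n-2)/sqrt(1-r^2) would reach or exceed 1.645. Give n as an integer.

61

r√(n−2)/√(1−r²) ≥ 1.645  ⇔  n−2 ≥ (1.645)²·(1−r²)/r²
(1−r²)/r² = (1−0.0441)/0.0441 = 21.6757
n ≥ 2 + 2.706025·21.6757 = 2 + 58.6550 = 60.6550
⌈60.6550⌉ = 61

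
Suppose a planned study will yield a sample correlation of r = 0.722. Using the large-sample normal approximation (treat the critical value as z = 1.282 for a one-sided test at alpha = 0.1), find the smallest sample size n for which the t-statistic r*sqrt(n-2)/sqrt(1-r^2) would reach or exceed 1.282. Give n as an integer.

Need r·√(n−2)/√(1−r²) ≥ 1.282
√(n−2) ≥ 1.282·√(1−0.521284) / 0.722 = 1.282·0.691893 / 0.722 = 1.2285
n−2 ≥ 1.5092  ⇒  n ≥ 3.5092
Smallest integer n = 4

4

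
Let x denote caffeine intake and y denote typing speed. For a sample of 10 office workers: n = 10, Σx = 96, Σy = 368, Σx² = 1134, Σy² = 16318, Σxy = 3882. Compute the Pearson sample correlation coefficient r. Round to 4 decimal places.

S_xy = nΣxy − ΣxΣy = 10·3882 − 96·368 = 38820 − 35328 = 3492
S_xx = nΣx² − (Σx)² = 10·1134 − 96² = 11340 − 9216 = 2124
S_yy = nΣy² − (Σy)² = 10·16318 − 368² = 163180 − 135424 = 27756
r = S_xy / √(S_xx·S_yy) = 3492 / √(2124·27756) = 3492 / √58953744 = 3492 / 7678.1341 = 0.4548

0.4548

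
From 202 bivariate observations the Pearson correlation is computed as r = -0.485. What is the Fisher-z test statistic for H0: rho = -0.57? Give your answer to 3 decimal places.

1.665

Fisher z: atanh(-0.485) = -0.529502, atanh(-0.57) = -0.647523
z = (z_r − z_0)·√(n−3) = (-0.529502 − (-0.647523))·√199 = 0.118021 · 14.106736 = 1.665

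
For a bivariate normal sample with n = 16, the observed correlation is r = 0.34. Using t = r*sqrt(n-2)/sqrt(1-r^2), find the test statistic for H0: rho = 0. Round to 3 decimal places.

1.353

t = r·√(n−2) / √(1−r²) with r = 0.34, n = 16
  = 0.34·√14 / √(1 − 0.1156)
  = 0.34·3.741657 / 0.940425
  = 1.272163 / 0.940425 = 1.353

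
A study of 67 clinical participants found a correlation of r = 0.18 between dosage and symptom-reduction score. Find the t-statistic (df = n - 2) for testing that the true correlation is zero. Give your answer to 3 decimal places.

1.475

t = r·√(n−2) / √(1−r²) with r = 0.18, n = 67
  = 0.18·√65 / √(1 − 0.0324)
  = 0.18·8.062258 / 0.983667
  = 1.451206 / 0.983667 = 1.475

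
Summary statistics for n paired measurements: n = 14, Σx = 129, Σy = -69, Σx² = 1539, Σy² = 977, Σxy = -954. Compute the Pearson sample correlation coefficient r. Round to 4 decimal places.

-0.6736

Numerator: nΣxy − (Σx)(Σy) = 14·(-954) − (129)(-69) = -4455
Denominator: √[(nΣx²−(Σx)²)(nΣy²−(Σy)²)]
  nΣx²−(Σx)² = 14·1539 − 16641 = 4905;  nΣy²−(Σy)² = 14·977 − 4761 = 8917
  √(4905·8917) = √43737885 = 6613.4624
r = -4455 / 6613.4624 = -0.6736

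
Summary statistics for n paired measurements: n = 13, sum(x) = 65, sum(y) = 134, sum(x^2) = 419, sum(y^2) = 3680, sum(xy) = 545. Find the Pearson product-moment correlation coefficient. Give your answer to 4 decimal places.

-0.2689

S_xy = nΣxy − ΣxΣy = 13·545 − 65·134 = 7085 − 8710 = -1625
S_xx = nΣx² − (Σx)² = 13·419 − 65² = 5447 − 4225 = 1222
S_yy = nΣy² − (Σy)² = 13·3680 − 134² = 47840 − 17956 = 29884
r = S_xy / √(S_xx·S_yy) = -1625 / √(1222·29884) = -1625 / √36518248 = -1625 / 6043.0330 = -0.2689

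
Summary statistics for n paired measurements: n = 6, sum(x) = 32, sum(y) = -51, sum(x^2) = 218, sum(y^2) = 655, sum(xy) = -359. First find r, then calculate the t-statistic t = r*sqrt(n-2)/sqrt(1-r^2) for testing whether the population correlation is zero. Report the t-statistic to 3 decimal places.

-3.223

Numerator: nΣxy − (Σx)(Σy) = 6·(-359) − (32)(-51) = -522
Denominator: √[(nΣx²−(Σx)²)(nΣy²−(Σy)²)]
  nΣx²−(Σx)² = 6·218 − 1024 = 284;  nΣy²−(Σy)² = 6·655 − 2601 = 1329
  √(284·1329) = √377436 = 614.3582
r = -522 / 614.3582 = -0.8497
t = r·√(n−2)/√(1−r²) = -0.8497·√4 / √(1−0.721990) = -1.699400 / 0.527267 = -3.223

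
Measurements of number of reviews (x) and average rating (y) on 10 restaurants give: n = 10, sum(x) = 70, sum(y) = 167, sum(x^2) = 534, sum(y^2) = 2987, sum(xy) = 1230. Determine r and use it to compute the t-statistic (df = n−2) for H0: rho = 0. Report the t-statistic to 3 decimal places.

Numerator: nΣxy − (Σx)(Σy) = 10·1230 − (70)(167) = 610
Denominator: √[(nΣx²−(Σx)²)(nΣy²−(Σy)²)]
  nΣx²−(Σx)² = 10·534 − 4900 = 440;  nΣy²−(Σy)² = 10·2987 − 27889 = 1981
  √(440·1981) = √871640 = 933.6166
r = 610 / 933.6166 = 0.6534
t = r·√(n−2)/√(1−r²) = 0.6534·√8 / √(1−0.426932) = 1.848094 / 0.757013 = 2.441

2.441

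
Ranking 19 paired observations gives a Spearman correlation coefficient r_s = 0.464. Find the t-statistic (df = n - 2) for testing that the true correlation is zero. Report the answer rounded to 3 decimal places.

t = r_s·√(n−2) / √(1−r_s²) with r_s = 0.464, n = 19
  = 0.464·√17 / √(1 − 0.215296)
  = 0.464·4.123106 / 0.885835
  = 1.913121 / 0.885835 = 2.160

2.160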